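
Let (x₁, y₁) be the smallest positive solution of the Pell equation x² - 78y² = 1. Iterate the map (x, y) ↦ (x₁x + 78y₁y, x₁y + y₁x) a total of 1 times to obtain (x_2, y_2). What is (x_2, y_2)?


Step 1: Find the fundamental solution (x₁, y₁) of x² - 78y² = 1.
  Expand √78 as a continued fraction. a₀ = ⌊√78⌋ = 8; iterate m_{k+1} = d_k·a_k − m_k, d_{k+1} = (78 − m_{k+1}²)/d_k, a_{k+1} = ⌊(a₀ + m_{k+1})/d_{k+1}⌋ (starting m₀ = 0, d₀ = 1), with convergents p_k = a_k·p_{k-1} + p_{k-2}, q_k = a_k·q_{k-1} + q_{k-2} (p₋₁ = 1, q₋₁ = 0):
  k = 0: a₀ = 8; p₀/q₀ = 8/1; p₀² − 78·q₀² = 64 − 78 = -14.
  k = 1: m = 8, d = 14, a = ⌊(8 + 8)/14⌋ = 1; p/q = (1·8 + 1)/(1·1 + 0) = 9/1; p² − 78·q² = 81 − 78 = 3.
  k = 2: m = 6, d = 3, a = ⌊(8 + 6)/3⌋ = 4; p/q = (4·9 + 8)/(4·1 + 1) = 44/5; p² − 78·q² = 1936 − 1950 = -14.
  k = 3: m = 6, d = 14, a = ⌊(8 + 6)/14⌋ = 1; p/q = (1·44 + 9)/(1·5 + 1) = 53/6; p² − 78·q² = 2809 − 2808 = 1.
  The first convergent with p² − 78·q² = 1 gives the fundamental solution (x₁, y₁) = (53, 6).
Step 2: Apply the recurrence (x_{n+1}, y_{n+1}) = (x₁x_n + 78y₁y_n, x₁y_n + y₁x_n) repeatedly.
  From (x_1, y_1) = (53, 6): x_2 = 53·53 + 78·6·6 = 5617; y_2 = 53·6 + 6·53 = 636.
Step 3: Verify x_2² - 78·y_2² = 31550689 - 31550688 = 1 (should be 1). ✓

(x_1, y_1) = (53, 6); (x_2, y_2) = (5617, 636).


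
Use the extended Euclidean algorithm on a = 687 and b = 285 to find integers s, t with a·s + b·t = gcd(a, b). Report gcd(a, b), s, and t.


Euclidean algorithm on (687, 285) — divide until remainder is 0:
  687 = 2 · 285 + 117
  285 = 2 · 117 + 51
  117 = 2 · 51 + 15
  51 = 3 · 15 + 6
  15 = 2 · 6 + 3
  6 = 2 · 3 + 0
gcd(687, 285) = 3.
Track Bezout coefficients alongside the remainders: start with r₀ = 687 = a·1 + b·0 (s = 1, t = 0) and r₁ = 285 = a·0 + b·1 (s = 0, t = 1); each new remainder r_{k+1} = r_{k-1} − q_k·r_k inherits s_{k+1} = s_{k-1} − q_k·s_k, t_{k+1} = t_{k-1} − q_k·t_k, so r_k = a·s_k + b·t_k at every step:
  q = 2: r = 117, s = 1 − 2·0 = 1, t = 0 − 2·1 = -2  (check: 687·1 + 285·(-2) = 117)
  q = 2: r = 51, s = 0 − 2·1 = -2, t = 1 − 2·(-2) = 5  (check: 687·(-2) + 285·5 = 51)
  q = 2: r = 15, s = 1 − 2·(-2) = 5, t = -2 − 2·5 = -12  (check: 687·5 + 285·(-12) = 15)
  q = 3: r = 6, s = -2 − 3·5 = -17, t = 5 − 3·(-12) = 41  (check: 687·(-17) + 285·41 = 6)
  q = 2: r = 3, s = 5 − 2·(-17) = 39, t = -12 − 2·41 = -94  (check: 687·39 + 285·(-94) = 3)
The row with r = 3 (the gcd) gives the Bezout coefficients s = 39, t = -94.
Result: 687 · (39) + 285 · (-94) = 3.

gcd(687, 285) = 3; s = 39, t = -94 (check: 687·39 + 285·(-94) = 3).


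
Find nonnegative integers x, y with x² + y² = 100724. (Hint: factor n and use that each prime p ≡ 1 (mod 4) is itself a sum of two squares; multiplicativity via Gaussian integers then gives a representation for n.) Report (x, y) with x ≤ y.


Step 1: Factor n = 100724 = 2^2 · 13^2 · 149.
Step 2: Check the mod-4 condition on each prime factor: 2 = 2 (special); 13 ≡ 1 (mod 4), exponent 2; 149 ≡ 1 (mod 4), exponent 1.
All primes ≡ 3 (mod 4) appear to even exponent (or don't appear), so by the two-squares theorem n IS expressible as a sum of two squares.
Step 3: Build a representation. Group n = k² · m with k = 2 and m = 13 · 13 · 149 = 25181 (a product of primes ≡ 1 (mod 4)); a representation of m scales to one of n via (k·x)² + (k·y)² = k²(x² + y²). Each prime p ≡ 1 (mod 4) is itself a sum of two squares; find a² by testing p − a² for a perfect square:
  13: 13 − 1² = 12, 13 − 2² = 9 = 3² ⇒ 13 = 2² + 3².
  149: 149 − 1² = 148, 149 − 2² = 145, 149 − 3² = 140, 149 − 4² = 133, 149 − 5² = 124, 149 − 6² = 113, 149 − 7² = 100 = 10² ⇒ 149 = 7² + 10².
  Combine using the Brahmagupta–Fibonacci identity (a² + b²)(c² + d²) = (ac − bd)² + (ad + bc)² = (ac + bd)² + (ad − bc)²:
  13 · 13 = 169: from (2² + 3²)(2² + 3²), take (2·2 − 3·3, 2·3 + 3·2) = (4 − 9, 6 + 6) = (-5, 12); dropping signs (only squares matter) gives (5, 12); check 5² + 12² = 25 + 144 = 169 ✓.
  169 · 149 = 25181: from (5² + 12²)(7² + 10²), take (5·7 − 12·10, 5·10 + 12·7) = (35 − 120, 50 + 84) = (-85, 134); dropping signs (only squares matter) gives (85, 134); check 85² + 134² = 7225 + 17956 = 25181 ✓.
  Scale by k = 2: (2·85, 2·134) = (170, 268).
Step 4: Order so x ≤ y and verify: 170² + 268² = 28900 + 71824 = 100724 = n. ✓

n = 100724 = 170² + 268² (one valid representation with x ≤ y).


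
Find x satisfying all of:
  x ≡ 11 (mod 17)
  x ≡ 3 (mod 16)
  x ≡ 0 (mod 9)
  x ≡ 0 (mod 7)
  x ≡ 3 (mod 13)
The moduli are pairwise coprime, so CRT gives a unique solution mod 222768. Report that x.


Product of moduli M = 17 · 16 · 9 · 7 · 13 = 222768.
Merge one congruence at a time:
  Start: x ≡ 11 (mod 17).
  Combine with x ≡ 3 (mod 16); new modulus lcm = 272.
    Write x = 11 + 17·t and substitute into x ≡ 3 (mod 16): 17·t ≡ 3 − 11 = -8 (mod 16).
    Reduce coefficients mod 16: 1·t ≡ 8 (mod 16).
    So t ≡ 8 (mod 16).
    Then x = 11 + 17·8 = 147, valid modulo lcm(17, 16) = 272: x ≡ 147 (mod 272).
  Combine with x ≡ 0 (mod 9); new modulus lcm = 2448.
    Write x = 147 + 272·t and substitute into x ≡ 0 (mod 9): 272·t ≡ 0 − 147 = -147 (mod 9).
    Reduce coefficients mod 9: 2·t ≡ 6 (mod 9).
    The inverse of 2 mod 9 is 5 (since 2·5 = 10 = 1·9 + 1), so t ≡ 5·6 = 30 ≡ 3 (mod 9).
    Then x = 147 + 272·3 = 963, valid modulo lcm(272, 9) = 2448: x ≡ 963 (mod 2448).
  Combine with x ≡ 0 (mod 7); new modulus lcm = 17136.
    Write x = 963 + 2448·t and substitute into x ≡ 0 (mod 7): 2448·t ≡ 0 − 963 = -963 (mod 7).
    Reduce coefficients mod 7: 5·t ≡ 3 (mod 7).
    The inverse of 5 mod 7 is 3 (since 5·3 = 15 = 2·7 + 1), so t ≡ 3·3 = 9 ≡ 2 (mod 7).
    Then x = 963 + 2448·2 = 5859, valid modulo lcm(2448, 7) = 17136: x ≡ 5859 (mod 17136).
  Combine with x ≡ 3 (mod 13); new modulus lcm = 222768.
    Write x = 5859 + 17136·t and substitute into x ≡ 3 (mod 13): 17136·t ≡ 3 − 5859 = -5856 (mod 13).
    Reduce coefficients mod 13: 2·t ≡ 7 (mod 13).
    The inverse of 2 mod 13 is 7 (since 2·7 = 14 = 1·13 + 1), so t ≡ 7·7 = 49 ≡ 10 (mod 13).
    Then x = 5859 + 17136·10 = 177219, valid modulo lcm(17136, 13) = 222768: x ≡ 177219 (mod 222768).
Verify against each original: 177219 mod 17 = 11, 177219 mod 16 = 3, 177219 mod 9 = 0, 177219 mod 7 = 0, 177219 mod 13 = 3.

x ≡ 177219 (mod 222768).


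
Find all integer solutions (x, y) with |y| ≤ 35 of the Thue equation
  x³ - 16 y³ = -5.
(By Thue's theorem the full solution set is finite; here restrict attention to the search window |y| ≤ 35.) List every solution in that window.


The equation is x³ - 16y³ = -5. For fixed y, x³ = 16·y³ − 5, so a solution requires the RHS to be a perfect cube.
Strategy: iterate y from -35 to 35, compute RHS = 16·y³ − 5, and check whether it is a (positive or negative) perfect cube.
Check small values of y:
  y = 0: RHS = -5 is not a perfect cube.
  y = 1: RHS = 11 is not a perfect cube.
  y = -1: RHS = -21 is not a perfect cube.
  y = 2: RHS = 123 is not a perfect cube.
  y = -2: RHS = -133 is not a perfect cube.
  y = 3: RHS = 427 is not a perfect cube.
  y = -3: RHS = -437 is not a perfect cube.
Continuing the search up to |y| = 35 finds no solutions either.
No (x, y) in the scanned range satisfies the equation.

No integer solutions with |y| ≤ 35.


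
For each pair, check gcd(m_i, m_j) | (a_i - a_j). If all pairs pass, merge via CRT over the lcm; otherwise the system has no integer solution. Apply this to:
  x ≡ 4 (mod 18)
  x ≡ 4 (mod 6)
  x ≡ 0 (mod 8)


Moduli 18, 6, 8 are not pairwise coprime, so CRT works modulo lcm(m_i) when all pairwise compatibility conditions hold.
Pairwise compatibility: gcd(m_i, m_j) must divide a_i - a_j for every pair.
Merge one congruence at a time:
  Start: x ≡ 4 (mod 18).
  Combine with x ≡ 4 (mod 6): gcd(18, 6) = 6; 4 - 4 = 0, which IS divisible by 6, so compatible.
    Write x = 4 + 18·t and substitute into x ≡ 4 (mod 6): 18·t ≡ 4 − 4 = 0 (mod 6).
    Divide the congruence (and modulus) by g = 6: 3·t ≡ 0 (mod 1).
    Modulo 1 every t works; take t = 0.
    Then x = 4 + 18·0 = 4, valid modulo lcm(18, 6) = 18: x ≡ 4 (mod 18).
  Combine with x ≡ 0 (mod 8): gcd(18, 8) = 2; 0 - 4 = -4, which IS divisible by 2, so compatible.
    Write x = 4 + 18·t and substitute into x ≡ 0 (mod 8): 18·t ≡ 0 − 4 = -4 (mod 8).
    Divide the congruence (and modulus) by g = 2: 9·t ≡ -2 (mod 4).
    Reduce coefficients mod 4: 1·t ≡ 2 (mod 4).
    So t ≡ 2 (mod 4).
    Then x = 4 + 18·2 = 40, valid modulo lcm(18, 8) = 72: x ≡ 40 (mod 72).
Verify: 40 mod 18 = 4, 40 mod 6 = 4, 40 mod 8 = 0.

x ≡ 40 (mod 72).


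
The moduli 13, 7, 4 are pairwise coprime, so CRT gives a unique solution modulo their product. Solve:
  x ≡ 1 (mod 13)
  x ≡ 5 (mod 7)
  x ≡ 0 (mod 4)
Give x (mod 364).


Moduli 13, 7, 4 are pairwise coprime; by CRT there is a unique solution modulo M = 13 · 7 · 4 = 364.
Solve pairwise, accumulating the modulus:
  Start with x ≡ 1 (mod 13).
  Combine with x ≡ 5 (mod 7): since gcd(13, 7) = 1, we get a unique residue mod 91.
    Write x = 1 + 13·t and substitute into x ≡ 5 (mod 7): 13·t ≡ 5 − 1 = 4 (mod 7).
    Reduce coefficients mod 7: 6·t ≡ 4 (mod 7).
    The inverse of 6 mod 7 is 6 (since 6·6 = 36 = 5·7 + 1), so t ≡ 6·4 = 24 ≡ 3 (mod 7).
    Then x = 1 + 13·3 = 40, valid modulo lcm(13, 7) = 91: x ≡ 40 (mod 91).
  Combine with x ≡ 0 (mod 4): since gcd(91, 4) = 1, we get a unique residue mod 364.
    Write x = 40 + 91·t and substitute into x ≡ 0 (mod 4): 91·t ≡ 0 − 40 = -40 (mod 4).
    Reduce coefficients mod 4: 3·t ≡ 0 (mod 4).
    The inverse of 3 mod 4 is 3 (since 3·3 = 9 = 2·4 + 1), so t ≡ 3·0 = 0 ≡ 0 (mod 4).
    Then x = 40 + 91·0 = 40, valid modulo lcm(91, 4) = 364: x ≡ 40 (mod 364).
Verify: 40 mod 13 = 1 ✓, 40 mod 7 = 5 ✓, 40 mod 4 = 0 ✓.

x ≡ 40 (mod 364).


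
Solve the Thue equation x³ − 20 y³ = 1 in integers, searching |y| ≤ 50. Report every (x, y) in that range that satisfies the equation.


The equation is x³ - 20y³ = 1. For fixed y, x³ = 20·y³ + 1, so a solution requires the RHS to be a perfect cube.
Strategy: iterate y from -50 to 50, compute RHS = 20·y³ + 1, and check whether it is a (positive or negative) perfect cube.
Check small values of y:
  y = 0: RHS = 1 = (1)³ ⇒ x = 1 works.
  y = 1: RHS = 21 is not a perfect cube.
  y = -1: RHS = -19 is not a perfect cube.
  y = 2: RHS = 161 is not a perfect cube.
  y = -2: RHS = -159 is not a perfect cube.
  y = 3: RHS = 541 is not a perfect cube.
  y = -3: RHS = -539 is not a perfect cube.
Continuing, at y = -7: RHS = -6859 = (-19)³ ⇒ x = -19 works.
Searching the remaining y in |y| ≤ 50 finds no further solutions.
Collected solutions: (1, 0), (-19, -7).

Solutions (with |y| ≤ 50): (1, 0), (-19, -7).


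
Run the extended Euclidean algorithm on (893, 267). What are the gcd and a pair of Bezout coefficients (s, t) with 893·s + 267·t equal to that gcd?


Euclidean algorithm on (893, 267) — divide until remainder is 0:
  893 = 3 · 267 + 92
  267 = 2 · 92 + 83
  92 = 1 · 83 + 9
  83 = 9 · 9 + 2
  9 = 4 · 2 + 1
  2 = 2 · 1 + 0
gcd(893, 267) = 1.
Track Bezout coefficients alongside the remainders: start with r₀ = 893 = a·1 + b·0 (s = 1, t = 0) and r₁ = 267 = a·0 + b·1 (s = 0, t = 1); each new remainder r_{k+1} = r_{k-1} − q_k·r_k inherits s_{k+1} = s_{k-1} − q_k·s_k, t_{k+1} = t_{k-1} − q_k·t_k, so r_k = a·s_k + b·t_k at every step:
  q = 3: r = 92, s = 1 − 3·0 = 1, t = 0 − 3·1 = -3  (check: 893·1 + 267·(-3) = 92)
  q = 2: r = 83, s = 0 − 2·1 = -2, t = 1 − 2·(-3) = 7  (check: 893·(-2) + 267·7 = 83)
  q = 1: r = 9, s = 1 − 1·(-2) = 3, t = -3 − 1·7 = -10  (check: 893·3 + 267·(-10) = 9)
  q = 9: r = 2, s = -2 − 9·3 = -29, t = 7 − 9·(-10) = 97  (check: 893·(-29) + 267·97 = 2)
  q = 4: r = 1, s = 3 − 4·(-29) = 119, t = -10 − 4·97 = -398  (check: 893·119 + 267·(-398) = 1)
The row with r = 1 (the gcd) gives the Bezout coefficients s = 119, t = -398.
Result: 893 · (119) + 267 · (-398) = 1.

gcd(893, 267) = 1; s = 119, t = -398 (check: 893·119 + 267·(-398) = 1).


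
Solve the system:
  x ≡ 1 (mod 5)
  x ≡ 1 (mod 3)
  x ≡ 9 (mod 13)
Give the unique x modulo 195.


Moduli 5, 3, 13 are pairwise coprime; by CRT there is a unique solution modulo M = 5 · 3 · 13 = 195.
Solve pairwise, accumulating the modulus:
  Start with x ≡ 1 (mod 5).
  Combine with x ≡ 1 (mod 3): since gcd(5, 3) = 1, we get a unique residue mod 15.
    Write x = 1 + 5·t and substitute into x ≡ 1 (mod 3): 5·t ≡ 1 − 1 = 0 (mod 3).
    Reduce coefficients mod 3: 2·t ≡ 0 (mod 3).
    The inverse of 2 mod 3 is 2 (since 2·2 = 4 = 1·3 + 1), so t ≡ 2·0 = 0 ≡ 0 (mod 3).
    Then x = 1 + 5·0 = 1, valid modulo lcm(5, 3) = 15: x ≡ 1 (mod 15).
  Combine with x ≡ 9 (mod 13): since gcd(15, 13) = 1, we get a unique residue mod 195.
    Write x = 1 + 15·t and substitute into x ≡ 9 (mod 13): 15·t ≡ 9 − 1 = 8 (mod 13).
    Reduce coefficients mod 13: 2·t ≡ 8 (mod 13).
    The inverse of 2 mod 13 is 7 (since 2·7 = 14 = 1·13 + 1), so t ≡ 7·8 = 56 ≡ 4 (mod 13).
    Then x = 1 + 15·4 = 61, valid modulo lcm(15, 13) = 195: x ≡ 61 (mod 195).
Verify: 61 mod 5 = 1 ✓, 61 mod 3 = 1 ✓, 61 mod 13 = 9 ✓.

x ≡ 61 (mod 195).


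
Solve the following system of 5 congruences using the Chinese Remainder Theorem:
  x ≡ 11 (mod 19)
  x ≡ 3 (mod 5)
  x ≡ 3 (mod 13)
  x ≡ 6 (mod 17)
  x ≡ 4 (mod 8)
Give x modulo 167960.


Product of moduli M = 19 · 5 · 13 · 17 · 8 = 167960.
Merge one congruence at a time:
  Start: x ≡ 11 (mod 19).
  Combine with x ≡ 3 (mod 5); new modulus lcm = 95.
    Write x = 11 + 19·t and substitute into x ≡ 3 (mod 5): 19·t ≡ 3 − 11 = -8 (mod 5).
    Reduce coefficients mod 5: 4·t ≡ 2 (mod 5).
    The inverse of 4 mod 5 is 4 (since 4·4 = 16 = 3·5 + 1), so t ≡ 4·2 = 8 ≡ 3 (mod 5).
    Then x = 11 + 19·3 = 68, valid modulo lcm(19, 5) = 95: x ≡ 68 (mod 95).
  Combine with x ≡ 3 (mod 13); new modulus lcm = 1235.
    Write x = 68 + 95·t and substitute into x ≡ 3 (mod 13): 95·t ≡ 3 − 68 = -65 (mod 13).
    Reduce coefficients mod 13: 4·t ≡ 0 (mod 13).
    The inverse of 4 mod 13 is 10 (since 4·10 = 40 = 3·13 + 1), so t ≡ 10·0 = 0 ≡ 0 (mod 13).
    Then x = 68 + 95·0 = 68, valid modulo lcm(95, 13) = 1235: x ≡ 68 (mod 1235).
  Combine with x ≡ 6 (mod 17); new modulus lcm = 20995.
    Write x = 68 + 1235·t and substitute into x ≡ 6 (mod 17): 1235·t ≡ 6 − 68 = -62 (mod 17).
    Reduce coefficients mod 17: 11·t ≡ 6 (mod 17).
    The inverse of 11 mod 17 is 14 (since 11·14 = 154 = 9·17 + 1), so t ≡ 14·6 = 84 ≡ 16 (mod 17).
    Then x = 68 + 1235·16 = 19828, valid modulo lcm(1235, 17) = 20995: x ≡ 19828 (mod 20995).
  Combine with x ≡ 4 (mod 8); new modulus lcm = 167960.
    Write x = 19828 + 20995·t and substitute into x ≡ 4 (mod 8): 20995·t ≡ 4 − 19828 = -19824 (mod 8).
    Reduce coefficients mod 8: 3·t ≡ 0 (mod 8).
    The inverse of 3 mod 8 is 3 (since 3·3 = 9 = 1·8 + 1), so t ≡ 3·0 = 0 ≡ 0 (mod 8).
    Then x = 19828 + 20995·0 = 19828, valid modulo lcm(20995, 8) = 167960: x ≡ 19828 (mod 167960).
Verify against each original: 19828 mod 19 = 11, 19828 mod 5 = 3, 19828 mod 13 = 3, 19828 mod 17 = 6, 19828 mod 8 = 4.

x ≡ 19828 (mod 167960).


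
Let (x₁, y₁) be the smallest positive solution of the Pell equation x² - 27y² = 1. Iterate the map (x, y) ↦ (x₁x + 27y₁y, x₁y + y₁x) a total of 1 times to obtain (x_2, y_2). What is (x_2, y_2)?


Step 1: Find the fundamental solution (x₁, y₁) of x² - 27y² = 1.
  Expand √27 as a continued fraction. a₀ = ⌊√27⌋ = 5; iterate m_{k+1} = d_k·a_k − m_k, d_{k+1} = (27 − m_{k+1}²)/d_k, a_{k+1} = ⌊(a₀ + m_{k+1})/d_{k+1}⌋ (starting m₀ = 0, d₀ = 1), with convergents p_k = a_k·p_{k-1} + p_{k-2}, q_k = a_k·q_{k-1} + q_{k-2} (p₋₁ = 1, q₋₁ = 0):
  k = 0: a₀ = 5; p₀/q₀ = 5/1; p₀² − 27·q₀² = 25 − 27 = -2.
  k = 1: m = 5, d = 2, a = ⌊(5 + 5)/2⌋ = 5; p/q = (5·5 + 1)/(5·1 + 0) = 26/5; p² − 27·q² = 676 − 675 = 1.
  The first convergent with p² − 27·q² = 1 gives the fundamental solution (x₁, y₁) = (26, 5).
Step 2: Apply the recurrence (x_{n+1}, y_{n+1}) = (x₁x_n + 27y₁y_n, x₁y_n + y₁x_n) repeatedly.
  From (x_1, y_1) = (26, 5): x_2 = 26·26 + 27·5·5 = 1351; y_2 = 26·5 + 5·26 = 260.
Step 3: Verify x_2² - 27·y_2² = 1825201 - 1825200 = 1 (should be 1). ✓

(x_1, y_1) = (26, 5); (x_2, y_2) = (1351, 260).


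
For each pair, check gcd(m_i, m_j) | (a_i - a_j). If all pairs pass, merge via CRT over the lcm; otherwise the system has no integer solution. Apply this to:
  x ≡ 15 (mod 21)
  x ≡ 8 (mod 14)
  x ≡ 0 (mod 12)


Moduli 21, 14, 12 are not pairwise coprime, so CRT works modulo lcm(m_i) when all pairwise compatibility conditions hold.
Pairwise compatibility: gcd(m_i, m_j) must divide a_i - a_j for every pair.
Merge one congruence at a time:
  Start: x ≡ 15 (mod 21).
  Combine with x ≡ 8 (mod 14): gcd(21, 14) = 7; 8 - 15 = -7, which IS divisible by 7, so compatible.
    Write x = 15 + 21·t and substitute into x ≡ 8 (mod 14): 21·t ≡ 8 − 15 = -7 (mod 14).
    Divide the congruence (and modulus) by g = 7: 3·t ≡ -1 (mod 2).
    Reduce coefficients mod 2: 1·t ≡ 1 (mod 2).
    So t ≡ 1 (mod 2).
    Then x = 15 + 21·1 = 36, valid modulo lcm(21, 14) = 42: x ≡ 36 (mod 42).
  Combine with x ≡ 0 (mod 12): gcd(42, 12) = 6; 0 - 36 = -36, which IS divisible by 6, so compatible.
    Write x = 36 + 42·t and substitute into x ≡ 0 (mod 12): 42·t ≡ 0 − 36 = -36 (mod 12).
    Divide the congruence (and modulus) by g = 6: 7·t ≡ -6 (mod 2).
    Reduce coefficients mod 2: 1·t ≡ 0 (mod 2).
    So t ≡ 0 (mod 2).
    Then x = 36 + 42·0 = 36, valid modulo lcm(42, 12) = 84: x ≡ 36 (mod 84).
Verify: 36 mod 21 = 15, 36 mod 14 = 8, 36 mod 12 = 0.

x ≡ 36 (mod 84).


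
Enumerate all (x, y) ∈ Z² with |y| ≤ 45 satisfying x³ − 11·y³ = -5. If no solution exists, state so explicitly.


The equation is x³ - 11y³ = -5. For fixed y, x³ = 11·y³ − 5, so a solution requires the RHS to be a perfect cube.
Strategy: iterate y from -45 to 45, compute RHS = 11·y³ − 5, and check whether it is a (positive or negative) perfect cube.
Check small values of y:
  y = 0: RHS = -5 is not a perfect cube.
  y = 1: RHS = 6 is not a perfect cube.
  y = -1: RHS = -16 is not a perfect cube.
  y = 2: RHS = 83 is not a perfect cube.
  y = -2: RHS = -93 is not a perfect cube.
  y = 3: RHS = 292 is not a perfect cube.
  y = -3: RHS = -302 is not a perfect cube.
Continuing the search up to |y| = 45 finds no solutions either.
No (x, y) in the scanned range satisfies the equation.

No integer solutions with |y| ≤ 45.


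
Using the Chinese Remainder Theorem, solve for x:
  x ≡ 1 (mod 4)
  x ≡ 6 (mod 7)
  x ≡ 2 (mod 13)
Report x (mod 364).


Moduli 4, 7, 13 are pairwise coprime; by CRT there is a unique solution modulo M = 4 · 7 · 13 = 364.
Solve pairwise, accumulating the modulus:
  Start with x ≡ 1 (mod 4).
  Combine with x ≡ 6 (mod 7): since gcd(4, 7) = 1, we get a unique residue mod 28.
    Write x = 1 + 4·t and substitute into x ≡ 6 (mod 7): 4·t ≡ 6 − 1 = 5 (mod 7).
    The inverse of 4 mod 7 is 2 (since 4·2 = 8 = 1·7 + 1), so t ≡ 2·5 = 10 ≡ 3 (mod 7).
    Then x = 1 + 4·3 = 13, valid modulo lcm(4, 7) = 28: x ≡ 13 (mod 28).
  Combine with x ≡ 2 (mod 13): since gcd(28, 13) = 1, we get a unique residue mod 364.
    Write x = 13 + 28·t and substitute into x ≡ 2 (mod 13): 28·t ≡ 2 − 13 = -11 (mod 13).
    Reduce coefficients mod 13: 2·t ≡ 2 (mod 13).
    The inverse of 2 mod 13 is 7 (since 2·7 = 14 = 1·13 + 1), so t ≡ 7·2 = 14 ≡ 1 (mod 13).
    Then x = 13 + 28·1 = 41, valid modulo lcm(28, 13) = 364: x ≡ 41 (mod 364).
Verify: 41 mod 4 = 1 ✓, 41 mod 7 = 6 ✓, 41 mod 13 = 2 ✓.

x ≡ 41 (mod 364).


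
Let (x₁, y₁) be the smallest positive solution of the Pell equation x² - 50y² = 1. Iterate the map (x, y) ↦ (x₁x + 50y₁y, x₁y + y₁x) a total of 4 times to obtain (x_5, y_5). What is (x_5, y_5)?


Step 1: Find the fundamental solution (x₁, y₁) of x² - 50y² = 1.
  Expand √50 as a continued fraction. a₀ = ⌊√50⌋ = 7; iterate m_{k+1} = d_k·a_k − m_k, d_{k+1} = (50 − m_{k+1}²)/d_k, a_{k+1} = ⌊(a₀ + m_{k+1})/d_{k+1}⌋ (starting m₀ = 0, d₀ = 1), with convergents p_k = a_k·p_{k-1} + p_{k-2}, q_k = a_k·q_{k-1} + q_{k-2} (p₋₁ = 1, q₋₁ = 0):
  k = 0: a₀ = 7; p₀/q₀ = 7/1; p₀² − 50·q₀² = 49 − 50 = -1.
  k = 1: m = 7, d = 1, a = ⌊(7 + 7)/1⌋ = 14; p/q = (14·7 + 1)/(14·1 + 0) = 99/14; p² − 50·q² = 9801 − 9800 = 1.
  The first convergent with p² − 50·q² = 1 gives the fundamental solution (x₁, y₁) = (99, 14).
Step 2: Apply the recurrence (x_{n+1}, y_{n+1}) = (x₁x_n + 50y₁y_n, x₁y_n + y₁x_n) repeatedly.
  From (x_1, y_1) = (99, 14): x_2 = 99·99 + 50·14·14 = 19601; y_2 = 99·14 + 14·99 = 2772.
  From (x_2, y_2) = (19601, 2772): x_3 = 99·19601 + 50·14·2772 = 3880899; y_3 = 99·2772 + 14·19601 = 548842.
  From (x_3, y_3) = (3880899, 548842): x_4 = 99·3880899 + 50·14·548842 = 768398401; y_4 = 99·548842 + 14·3880899 = 108667944.
  From (x_4, y_4) = (768398401, 108667944): x_5 = 99·768398401 + 50·14·108667944 = 152139002499; y_5 = 99·108667944 + 14·768398401 = 21515704070.
Step 3: Verify x_5² - 50·y_5² = 23146276081390728245001 - 23146276081390728245000 = 1 (should be 1). ✓

(x_1, y_1) = (99, 14); (x_5, y_5) = (152139002499, 21515704070).


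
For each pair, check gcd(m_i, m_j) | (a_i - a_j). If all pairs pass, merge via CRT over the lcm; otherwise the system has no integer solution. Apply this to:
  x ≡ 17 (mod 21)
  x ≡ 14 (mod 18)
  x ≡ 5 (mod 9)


Moduli 21, 18, 9 are not pairwise coprime, so CRT works modulo lcm(m_i) when all pairwise compatibility conditions hold.
Pairwise compatibility: gcd(m_i, m_j) must divide a_i - a_j for every pair.
Merge one congruence at a time:
  Start: x ≡ 17 (mod 21).
  Combine with x ≡ 14 (mod 18): gcd(21, 18) = 3; 14 - 17 = -3, which IS divisible by 3, so compatible.
    Write x = 17 + 21·t and substitute into x ≡ 14 (mod 18): 21·t ≡ 14 − 17 = -3 (mod 18).
    Divide the congruence (and modulus) by g = 3: 7·t ≡ -1 (mod 6).
    Reduce coefficients mod 6: 1·t ≡ 5 (mod 6).
    So t ≡ 5 (mod 6).
    Then x = 17 + 21·5 = 122, valid modulo lcm(21, 18) = 126: x ≡ 122 (mod 126).
  Combine with x ≡ 5 (mod 9): gcd(126, 9) = 9; 5 - 122 = -117, which IS divisible by 9, so compatible.
    Write x = 122 + 126·t and substitute into x ≡ 5 (mod 9): 126·t ≡ 5 − 122 = -117 (mod 9).
    Divide the congruence (and modulus) by g = 9: 14·t ≡ -13 (mod 1).
    Modulo 1 every t works; take t = 0.
    Then x = 122 + 126·0 = 122, valid modulo lcm(126, 9) = 126: x ≡ 122 (mod 126).
Verify: 122 mod 21 = 17, 122 mod 18 = 14, 122 mod 9 = 5.

x ≡ 122 (mod 126).


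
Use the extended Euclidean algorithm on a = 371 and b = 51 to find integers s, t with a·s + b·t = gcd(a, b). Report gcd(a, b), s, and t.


Euclidean algorithm on (371, 51) — divide until remainder is 0:
  371 = 7 · 51 + 14
  51 = 3 · 14 + 9
  14 = 1 · 9 + 5
  9 = 1 · 5 + 4
  5 = 1 · 4 + 1
  4 = 4 · 1 + 0
gcd(371, 51) = 1.
Track Bezout coefficients alongside the remainders: start with r₀ = 371 = a·1 + b·0 (s = 1, t = 0) and r₁ = 51 = a·0 + b·1 (s = 0, t = 1); each new remainder r_{k+1} = r_{k-1} − q_k·r_k inherits s_{k+1} = s_{k-1} − q_k·s_k, t_{k+1} = t_{k-1} − q_k·t_k, so r_k = a·s_k + b·t_k at every step:
  q = 7: r = 14, s = 1 − 7·0 = 1, t = 0 − 7·1 = -7  (check: 371·1 + 51·(-7) = 14)
  q = 3: r = 9, s = 0 − 3·1 = -3, t = 1 − 3·(-7) = 22  (check: 371·(-3) + 51·22 = 9)
  q = 1: r = 5, s = 1 − 1·(-3) = 4, t = -7 − 1·22 = -29  (check: 371·4 + 51·(-29) = 5)
  q = 1: r = 4, s = -3 − 1·4 = -7, t = 22 − 1·(-29) = 51  (check: 371·(-7) + 51·51 = 4)
  q = 1: r = 1, s = 4 − 1·(-7) = 11, t = -29 − 1·51 = -80  (check: 371·11 + 51·(-80) = 1)
The row with r = 1 (the gcd) gives the Bezout coefficients s = 11, t = -80.
Result: 371 · (11) + 51 · (-80) = 1.

gcd(371, 51) = 1; s = 11, t = -80 (check: 371·11 + 51·(-80) = 1).


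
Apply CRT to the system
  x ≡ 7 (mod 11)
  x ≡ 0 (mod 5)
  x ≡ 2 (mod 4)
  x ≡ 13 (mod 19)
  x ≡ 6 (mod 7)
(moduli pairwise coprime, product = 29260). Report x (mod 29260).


Product of moduli M = 11 · 5 · 4 · 19 · 7 = 29260.
Merge one congruence at a time:
  Start: x ≡ 7 (mod 11).
  Combine with x ≡ 0 (mod 5); new modulus lcm = 55.
    Write x = 7 + 11·t and substitute into x ≡ 0 (mod 5): 11·t ≡ 0 − 7 = -7 (mod 5).
    Reduce coefficients mod 5: 1·t ≡ 3 (mod 5).
    So t ≡ 3 (mod 5).
    Then x = 7 + 11·3 = 40, valid modulo lcm(11, 5) = 55: x ≡ 40 (mod 55).
  Combine with x ≡ 2 (mod 4); new modulus lcm = 220.
    Write x = 40 + 55·t and substitute into x ≡ 2 (mod 4): 55·t ≡ 2 − 40 = -38 (mod 4).
    Reduce coefficients mod 4: 3·t ≡ 2 (mod 4).
    The inverse of 3 mod 4 is 3 (since 3·3 = 9 = 2·4 + 1), so t ≡ 3·2 = 6 ≡ 2 (mod 4).
    Then x = 40 + 55·2 = 150, valid modulo lcm(55, 4) = 220: x ≡ 150 (mod 220).
  Combine with x ≡ 13 (mod 19); new modulus lcm = 4180.
    Write x = 150 + 220·t and substitute into x ≡ 13 (mod 19): 220·t ≡ 13 − 150 = -137 (mod 19).
    Reduce coefficients mod 19: 11·t ≡ 15 (mod 19).
    The inverse of 11 mod 19 is 7 (since 11·7 = 77 = 4·19 + 1), so t ≡ 7·15 = 105 ≡ 10 (mod 19).
    Then x = 150 + 220·10 = 2350, valid modulo lcm(220, 19) = 4180: x ≡ 2350 (mod 4180).
  Combine with x ≡ 6 (mod 7); new modulus lcm = 29260.
    Write x = 2350 + 4180·t and substitute into x ≡ 6 (mod 7): 4180·t ≡ 6 − 2350 = -2344 (mod 7).
    Reduce coefficients mod 7: 1·t ≡ 1 (mod 7).
    So t ≡ 1 (mod 7).
    Then x = 2350 + 4180·1 = 6530, valid modulo lcm(4180, 7) = 29260: x ≡ 6530 (mod 29260).
Verify against each original: 6530 mod 11 = 7, 6530 mod 5 = 0, 6530 mod 4 = 2, 6530 mod 19 = 13, 6530 mod 7 = 6.

x ≡ 6530 (mod 29260).


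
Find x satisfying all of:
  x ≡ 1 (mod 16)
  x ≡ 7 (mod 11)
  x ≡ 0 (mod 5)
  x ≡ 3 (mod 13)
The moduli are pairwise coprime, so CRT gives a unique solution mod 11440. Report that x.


Product of moduli M = 16 · 11 · 5 · 13 = 11440.
Merge one congruence at a time:
  Start: x ≡ 1 (mod 16).
  Combine with x ≡ 7 (mod 11); new modulus lcm = 176.
    Write x = 1 + 16·t and substitute into x ≡ 7 (mod 11): 16·t ≡ 7 − 1 = 6 (mod 11).
    Reduce coefficients mod 11: 5·t ≡ 6 (mod 11).
    The inverse of 5 mod 11 is 9 (since 5·9 = 45 = 4·11 + 1), so t ≡ 9·6 = 54 ≡ 10 (mod 11).
    Then x = 1 + 16·10 = 161, valid modulo lcm(16, 11) = 176: x ≡ 161 (mod 176).
  Combine with x ≡ 0 (mod 5); new modulus lcm = 880.
    Write x = 161 + 176·t and substitute into x ≡ 0 (mod 5): 176·t ≡ 0 − 161 = -161 (mod 5).
    Reduce coefficients mod 5: 1·t ≡ 4 (mod 5).
    So t ≡ 4 (mod 5).
    Then x = 161 + 176·4 = 865, valid modulo lcm(176, 5) = 880: x ≡ 865 (mod 880).
  Combine with x ≡ 3 (mod 13); new modulus lcm = 11440.
    Write x = 865 + 880·t and substitute into x ≡ 3 (mod 13): 880·t ≡ 3 − 865 = -862 (mod 13).
    Reduce coefficients mod 13: 9·t ≡ 9 (mod 13).
    The inverse of 9 mod 13 is 3 (since 9·3 = 27 = 2·13 + 1), so t ≡ 3·9 = 27 ≡ 1 (mod 13).
    Then x = 865 + 880·1 = 1745, valid modulo lcm(880, 13) = 11440: x ≡ 1745 (mod 11440).
Verify against each original: 1745 mod 16 = 1, 1745 mod 11 = 7, 1745 mod 5 = 0, 1745 mod 13 = 3.

x ≡ 1745 (mod 11440).


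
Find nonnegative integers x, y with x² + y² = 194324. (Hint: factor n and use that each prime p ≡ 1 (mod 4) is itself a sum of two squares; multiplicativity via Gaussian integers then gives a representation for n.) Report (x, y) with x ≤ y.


Step 1: Factor n = 194324 = 2^2 · 13 · 37 · 101.
Step 2: Check the mod-4 condition on each prime factor: 2 = 2 (special); 13 ≡ 1 (mod 4), exponent 1; 37 ≡ 1 (mod 4), exponent 1; 101 ≡ 1 (mod 4), exponent 1.
All primes ≡ 3 (mod 4) appear to even exponent (or don't appear), so by the two-squares theorem n IS expressible as a sum of two squares.
Step 3: Build a representation. Group n = k² · m with k = 2 and m = 13 · 37 · 101 = 48581 (a product of primes ≡ 1 (mod 4)); a representation of m scales to one of n via (k·x)² + (k·y)² = k²(x² + y²). Each prime p ≡ 1 (mod 4) is itself a sum of two squares; find a² by testing p − a² for a perfect square:
  13: 13 − 1² = 12, 13 − 2² = 9 = 3² ⇒ 13 = 2² + 3².
  37: 37 − 1² = 36 = 6² ⇒ 37 = 1² + 6².
  101: 101 − 1² = 100 = 10² ⇒ 101 = 1² + 10².
  Combine using the Brahmagupta–Fibonacci identity (a² + b²)(c² + d²) = (ac − bd)² + (ad + bc)² = (ac + bd)² + (ad − bc)²:
  13 · 37 = 481: from (2² + 3²)(1² + 6²), take (2·1 − 3·6, 2·6 + 3·1) = (2 − 18, 12 + 3) = (-16, 15); dropping signs (only squares matter) gives (16, 15); check 16² + 15² = 256 + 225 = 481 ✓.
  481 · 101 = 48581: from (16² + 15²)(1² + 10²), take (16·1 − 15·10, 16·10 + 15·1) = (16 − 150, 160 + 15) = (-134, 175); dropping signs (only squares matter) gives (134, 175); check 134² + 175² = 17956 + 30625 = 48581 ✓.
  Scale by k = 2: (2·134, 2·175) = (268, 350).
Step 4: Order so x ≤ y and verify: 268² + 350² = 71824 + 122500 = 194324 = n. ✓

n = 194324 = 268² + 350² (one valid representation with x ≤ y).


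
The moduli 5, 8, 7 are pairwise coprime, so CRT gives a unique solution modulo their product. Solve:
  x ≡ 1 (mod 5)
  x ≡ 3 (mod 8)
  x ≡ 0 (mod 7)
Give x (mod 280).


Moduli 5, 8, 7 are pairwise coprime; by CRT there is a unique solution modulo M = 5 · 8 · 7 = 280.
Solve pairwise, accumulating the modulus:
  Start with x ≡ 1 (mod 5).
  Combine with x ≡ 3 (mod 8): since gcd(5, 8) = 1, we get a unique residue mod 40.
    Write x = 1 + 5·t and substitute into x ≡ 3 (mod 8): 5·t ≡ 3 − 1 = 2 (mod 8).
    The inverse of 5 mod 8 is 5 (since 5·5 = 25 = 3·8 + 1), so t ≡ 5·2 = 10 ≡ 2 (mod 8).
    Then x = 1 + 5·2 = 11, valid modulo lcm(5, 8) = 40: x ≡ 11 (mod 40).
  Combine with x ≡ 0 (mod 7): since gcd(40, 7) = 1, we get a unique residue mod 280.
    Write x = 11 + 40·t and substitute into x ≡ 0 (mod 7): 40·t ≡ 0 − 11 = -11 (mod 7).
    Reduce coefficients mod 7: 5·t ≡ 3 (mod 7).
    The inverse of 5 mod 7 is 3 (since 5·3 = 15 = 2·7 + 1), so t ≡ 3·3 = 9 ≡ 2 (mod 7).
    Then x = 11 + 40·2 = 91, valid modulo lcm(40, 7) = 280: x ≡ 91 (mod 280).
Verify: 91 mod 5 = 1 ✓, 91 mod 8 = 3 ✓, 91 mod 7 = 0 ✓.

x ≡ 91 (mod 280).


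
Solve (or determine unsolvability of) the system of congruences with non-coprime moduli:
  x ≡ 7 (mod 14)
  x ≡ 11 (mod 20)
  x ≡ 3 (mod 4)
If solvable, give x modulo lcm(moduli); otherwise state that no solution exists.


Moduli 14, 20, 4 are not pairwise coprime, so CRT works modulo lcm(m_i) when all pairwise compatibility conditions hold.
Pairwise compatibility: gcd(m_i, m_j) must divide a_i - a_j for every pair.
Merge one congruence at a time:
  Start: x ≡ 7 (mod 14).
  Combine with x ≡ 11 (mod 20): gcd(14, 20) = 2; 11 - 7 = 4, which IS divisible by 2, so compatible.
    Write x = 7 + 14·t and substitute into x ≡ 11 (mod 20): 14·t ≡ 11 − 7 = 4 (mod 20).
    Divide the congruence (and modulus) by g = 2: 7·t ≡ 2 (mod 10).
    The inverse of 7 mod 10 is 3 (since 7·3 = 21 = 2·10 + 1), so t ≡ 3·2 = 6 ≡ 6 (mod 10).
    Then x = 7 + 14·6 = 91, valid modulo lcm(14, 20) = 140: x ≡ 91 (mod 140).
  Combine with x ≡ 3 (mod 4): gcd(140, 4) = 4; 3 - 91 = -88, which IS divisible by 4, so compatible.
    Write x = 91 + 140·t and substitute into x ≡ 3 (mod 4): 140·t ≡ 3 − 91 = -88 (mod 4).
    Divide the congruence (and modulus) by g = 4: 35·t ≡ -22 (mod 1).
    Modulo 1 every t works; take t = 0.
    Then x = 91 + 140·0 = 91, valid modulo lcm(140, 4) = 140: x ≡ 91 (mod 140).
Verify: 91 mod 14 = 7, 91 mod 20 = 11, 91 mod 4 = 3.

x ≡ 91 (mod 140).


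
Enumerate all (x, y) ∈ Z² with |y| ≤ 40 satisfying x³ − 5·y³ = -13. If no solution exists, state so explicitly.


The equation is x³ - 5y³ = -13. For fixed y, x³ = 5·y³ − 13, so a solution requires the RHS to be a perfect cube.
Strategy: iterate y from -40 to 40, compute RHS = 5·y³ − 13, and check whether it is a (positive or negative) perfect cube.
Check small values of y:
  y = 0: RHS = -13 is not a perfect cube.
  y = 1: RHS = -8 = (-2)³ ⇒ x = -2 works.
  y = -1: RHS = -18 is not a perfect cube.
  y = 2: RHS = 27 = (3)³ ⇒ x = 3 works.
  y = -2: RHS = -53 is not a perfect cube.
  y = 3: RHS = 122 is not a perfect cube.
  y = -3: RHS = -148 is not a perfect cube.
Continuing, at y = -7: RHS = -1728 = (-12)³ ⇒ x = -12 works.
Searching the remaining y in |y| ≤ 40 finds no further solutions.
Collected solutions: (-2, 1), (3, 2), (-12, -7).

Solutions (with |y| ≤ 40): (-2, 1), (3, 2), (-12, -7).


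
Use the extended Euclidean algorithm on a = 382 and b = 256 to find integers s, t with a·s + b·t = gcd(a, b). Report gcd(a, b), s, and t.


Euclidean algorithm on (382, 256) — divide until remainder is 0:
  382 = 1 · 256 + 126
  256 = 2 · 126 + 4
  126 = 31 · 4 + 2
  4 = 2 · 2 + 0
gcd(382, 256) = 2.
Track Bezout coefficients alongside the remainders: start with r₀ = 382 = a·1 + b·0 (s = 1, t = 0) and r₁ = 256 = a·0 + b·1 (s = 0, t = 1); each new remainder r_{k+1} = r_{k-1} − q_k·r_k inherits s_{k+1} = s_{k-1} − q_k·s_k, t_{k+1} = t_{k-1} − q_k·t_k, so r_k = a·s_k + b·t_k at every step:
  q = 1: r = 126, s = 1 − 1·0 = 1, t = 0 − 1·1 = -1  (check: 382·1 + 256·(-1) = 126)
  q = 2: r = 4, s = 0 − 2·1 = -2, t = 1 − 2·(-1) = 3  (check: 382·(-2) + 256·3 = 4)
  q = 31: r = 2, s = 1 − 31·(-2) = 63, t = -1 − 31·3 = -94  (check: 382·63 + 256·(-94) = 2)
The row with r = 2 (the gcd) gives the Bezout coefficients s = 63, t = -94.
Result: 382 · (63) + 256 · (-94) = 2.

gcd(382, 256) = 2; s = 63, t = -94 (check: 382·63 + 256·(-94) = 2).


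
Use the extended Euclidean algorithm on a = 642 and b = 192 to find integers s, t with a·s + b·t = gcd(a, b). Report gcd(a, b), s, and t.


Euclidean algorithm on (642, 192) — divide until remainder is 0:
  642 = 3 · 192 + 66
  192 = 2 · 66 + 60
  66 = 1 · 60 + 6
  60 = 10 · 6 + 0
gcd(642, 192) = 6.
Track Bezout coefficients alongside the remainders: start with r₀ = 642 = a·1 + b·0 (s = 1, t = 0) and r₁ = 192 = a·0 + b·1 (s = 0, t = 1); each new remainder r_{k+1} = r_{k-1} − q_k·r_k inherits s_{k+1} = s_{k-1} − q_k·s_k, t_{k+1} = t_{k-1} − q_k·t_k, so r_k = a·s_k + b·t_k at every step:
  q = 3: r = 66, s = 1 − 3·0 = 1, t = 0 − 3·1 = -3  (check: 642·1 + 192·(-3) = 66)
  q = 2: r = 60, s = 0 − 2·1 = -2, t = 1 − 2·(-3) = 7  (check: 642·(-2) + 192·7 = 60)
  q = 1: r = 6, s = 1 − 1·(-2) = 3, t = -3 − 1·7 = -10  (check: 642·3 + 192·(-10) = 6)
The row with r = 6 (the gcd) gives the Bezout coefficients s = 3, t = -10.
Result: 642 · (3) + 192 · (-10) = 6.

gcd(642, 192) = 6; s = 3, t = -10 (check: 642·3 + 192·(-10) = 6).


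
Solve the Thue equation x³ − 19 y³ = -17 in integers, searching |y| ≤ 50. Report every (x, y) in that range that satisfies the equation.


The equation is x³ - 19y³ = -17. For fixed y, x³ = 19·y³ − 17, so a solution requires the RHS to be a perfect cube.
Strategy: iterate y from -50 to 50, compute RHS = 19·y³ − 17, and check whether it is a (positive or negative) perfect cube.
Check small values of y:
  y = 0: RHS = -17 is not a perfect cube.
  y = 1: RHS = 2 is not a perfect cube.
  y = -1: RHS = -36 is not a perfect cube.
  y = 2: RHS = 135 is not a perfect cube.
  y = -2: RHS = -169 is not a perfect cube.
  y = 3: RHS = 496 is not a perfect cube.
  y = -3: RHS = -530 is not a perfect cube.
Continuing the search up to |y| = 50 finds no solutions either.
No (x, y) in the scanned range satisfies the equation.

No integer solutions with |y| ≤ 50.


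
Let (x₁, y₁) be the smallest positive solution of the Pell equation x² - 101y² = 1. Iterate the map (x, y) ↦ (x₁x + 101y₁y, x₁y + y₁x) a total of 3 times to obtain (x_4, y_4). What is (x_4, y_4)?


Step 1: Find the fundamental solution (x₁, y₁) of x² - 101y² = 1.
  Expand √101 as a continued fraction. a₀ = ⌊√101⌋ = 10; iterate m_{k+1} = d_k·a_k − m_k, d_{k+1} = (101 − m_{k+1}²)/d_k, a_{k+1} = ⌊(a₀ + m_{k+1})/d_{k+1}⌋ (starting m₀ = 0, d₀ = 1), with convergents p_k = a_k·p_{k-1} + p_{k-2}, q_k = a_k·q_{k-1} + q_{k-2} (p₋₁ = 1, q₋₁ = 0):
  k = 0: a₀ = 10; p₀/q₀ = 10/1; p₀² − 101·q₀² = 100 − 101 = -1.
  k = 1: m = 10, d = 1, a = ⌊(10 + 10)/1⌋ = 20; p/q = (20·10 + 1)/(20·1 + 0) = 201/20; p² − 101·q² = 40401 − 40400 = 1.
  The first convergent with p² − 101·q² = 1 gives the fundamental solution (x₁, y₁) = (201, 20).
Step 2: Apply the recurrence (x_{n+1}, y_{n+1}) = (x₁x_n + 101y₁y_n, x₁y_n + y₁x_n) repeatedly.
  From (x_1, y_1) = (201, 20): x_2 = 201·201 + 101·20·20 = 80801; y_2 = 201·20 + 20·201 = 8040.
  From (x_2, y_2) = (80801, 8040): x_3 = 201·80801 + 101·20·8040 = 32481801; y_3 = 201·8040 + 20·80801 = 3232060.
  From (x_3, y_3) = (32481801, 3232060): x_4 = 201·32481801 + 101·20·3232060 = 13057603201; y_4 = 201·3232060 + 20·32481801 = 1299280080.
Step 3: Verify x_4² - 101·y_4² = 170501001354765446401 - 170501001354765446400 = 1 (should be 1). ✓

(x_1, y_1) = (201, 20); (x_4, y_4) = (13057603201, 1299280080).


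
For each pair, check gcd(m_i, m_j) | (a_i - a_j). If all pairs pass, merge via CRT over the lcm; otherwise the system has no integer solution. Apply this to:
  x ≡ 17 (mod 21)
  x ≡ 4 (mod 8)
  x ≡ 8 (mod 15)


Moduli 21, 8, 15 are not pairwise coprime, so CRT works modulo lcm(m_i) when all pairwise compatibility conditions hold.
Pairwise compatibility: gcd(m_i, m_j) must divide a_i - a_j for every pair.
Merge one congruence at a time:
  Start: x ≡ 17 (mod 21).
  Combine with x ≡ 4 (mod 8): gcd(21, 8) = 1; 4 - 17 = -13, which IS divisible by 1, so compatible.
    Write x = 17 + 21·t and substitute into x ≡ 4 (mod 8): 21·t ≡ 4 − 17 = -13 (mod 8).
    Reduce coefficients mod 8: 5·t ≡ 3 (mod 8).
    The inverse of 5 mod 8 is 5 (since 5·5 = 25 = 3·8 + 1), so t ≡ 5·3 = 15 ≡ 7 (mod 8).
    Then x = 17 + 21·7 = 164, valid modulo lcm(21, 8) = 168: x ≡ 164 (mod 168).
  Combine with x ≡ 8 (mod 15): gcd(168, 15) = 3; 8 - 164 = -156, which IS divisible by 3, so compatible.
    Write x = 164 + 168·t and substitute into x ≡ 8 (mod 15): 168·t ≡ 8 − 164 = -156 (mod 15).
    Divide the congruence (and modulus) by g = 3: 56·t ≡ -52 (mod 5).
    Reduce coefficients mod 5: 1·t ≡ 3 (mod 5).
    So t ≡ 3 (mod 5).
    Then x = 164 + 168·3 = 668, valid modulo lcm(168, 15) = 840: x ≡ 668 (mod 840).
Verify: 668 mod 21 = 17, 668 mod 8 = 4, 668 mod 15 = 8.

x ≡ 668 (mod 840).


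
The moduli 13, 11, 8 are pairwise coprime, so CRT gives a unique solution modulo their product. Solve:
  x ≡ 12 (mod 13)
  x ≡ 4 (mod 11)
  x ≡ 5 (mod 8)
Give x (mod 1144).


Moduli 13, 11, 8 are pairwise coprime; by CRT there is a unique solution modulo M = 13 · 11 · 8 = 1144.
Solve pairwise, accumulating the modulus:
  Start with x ≡ 12 (mod 13).
  Combine with x ≡ 4 (mod 11): since gcd(13, 11) = 1, we get a unique residue mod 143.
    Write x = 12 + 13·t and substitute into x ≡ 4 (mod 11): 13·t ≡ 4 − 12 = -8 (mod 11).
    Reduce coefficients mod 11: 2·t ≡ 3 (mod 11).
    The inverse of 2 mod 11 is 6 (since 2·6 = 12 = 1·11 + 1), so t ≡ 6·3 = 18 ≡ 7 (mod 11).
    Then x = 12 + 13·7 = 103, valid modulo lcm(13, 11) = 143: x ≡ 103 (mod 143).
  Combine with x ≡ 5 (mod 8): since gcd(143, 8) = 1, we get a unique residue mod 1144.
    Write x = 103 + 143·t and substitute into x ≡ 5 (mod 8): 143·t ≡ 5 − 103 = -98 (mod 8).
    Reduce coefficients mod 8: 7·t ≡ 6 (mod 8).
    The inverse of 7 mod 8 is 7 (since 7·7 = 49 = 6·8 + 1), so t ≡ 7·6 = 42 ≡ 2 (mod 8).
    Then x = 103 + 143·2 = 389, valid modulo lcm(143, 8) = 1144: x ≡ 389 (mod 1144).
Verify: 389 mod 13 = 12 ✓, 389 mod 11 = 4 ✓, 389 mod 8 = 5 ✓.

x ≡ 389 (mod 1144).
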